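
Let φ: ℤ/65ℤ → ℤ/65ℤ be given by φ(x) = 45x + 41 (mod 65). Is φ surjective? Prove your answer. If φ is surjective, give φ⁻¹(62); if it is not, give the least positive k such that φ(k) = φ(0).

13

Recall: surjectivity means every element of the codomain has a preimage under φ.
Since gcd(45, 65) = 5, we have 45x ≡ 0 (mod 5) for all x, so φ(x) ≡ 1 (mod 5).
But 0 ≢ 1 (mod 5), so 0 ∈ ℤ/65ℤ has no preimage. Therefore φ is not surjective.
Since φ is not surjective, we find the least positive k with φ(k) = φ(0): this means 45k ≡ 0 (mod 65), i.e. 65 ∣ 45k. Since gcd(45, 65) = 5, dividing through by 5 this holds exactly when 13 ∣ 9k, and as gcd(9, 13) = 1, exactly when 13 ∣ k.
The smallest positive such k is 13.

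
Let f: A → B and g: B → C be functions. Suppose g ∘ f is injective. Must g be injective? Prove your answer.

not injective

No. Take A = {1, 2, 3}, B = {1, 2, 3, 4}, C = {1, 2, 3, 4}, f(a) = a for each a ∈ A, and g(b) = 3 if b ∈ {3, 4} else g(b) = b.
Then g ∘ f = f is injective (A ⊂ B and f is the inclusion), but g(3) = g(4) = 3 with 3 ≠ 4, so g is not injective.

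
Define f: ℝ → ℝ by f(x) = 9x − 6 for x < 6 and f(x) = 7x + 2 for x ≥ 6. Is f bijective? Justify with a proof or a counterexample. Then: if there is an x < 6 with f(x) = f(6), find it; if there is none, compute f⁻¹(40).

50/9

Both pieces are strictly increasing (slopes 9 and 7), so each is injective on its own interval.
The left piece maps (−∞, 6) onto (−∞, 48); the right piece maps [6, ∞) onto [44, ∞).
These images overlap. In particular f(6) = 44 (right piece), and solving 9x − 6 = 44 on the left piece gives x = 50/9 < 6.
So f(50/9) = f(6) with 50/9 ≠ 6, and f is not injective, hence not bijective. This x = 50/9 is the requested value below 6.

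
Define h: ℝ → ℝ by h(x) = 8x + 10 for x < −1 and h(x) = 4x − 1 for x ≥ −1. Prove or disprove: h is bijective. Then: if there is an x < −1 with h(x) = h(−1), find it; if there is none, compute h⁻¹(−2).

Both pieces are strictly increasing (slopes 8 and 4), so each is injective on its own interval.
The left piece maps (−∞, −1) onto (−∞, 2); the right piece maps [−1, ∞) onto [−5, ∞).
These images overlap. In particular h(−1) = −5 (right piece), and solving 8x + 10 = −5 on the left piece gives x = −15/8 < −1.
So h(−15/8) = h(−1) with −15/8 ≠ −1, and h is not injective, hence not bijective. This x = −15/8 is the requested value below −1.

-15/8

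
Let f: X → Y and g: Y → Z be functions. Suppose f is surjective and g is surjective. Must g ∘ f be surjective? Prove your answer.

surjective

Let c ∈ Z. Since g is surjective, there is b ∈ Y with g(b) = c. Since f is surjective, there is a ∈ X with f(a) = b.
Then (g ∘ f)(a) = g(b) = c. Hence g ∘ f is surjective.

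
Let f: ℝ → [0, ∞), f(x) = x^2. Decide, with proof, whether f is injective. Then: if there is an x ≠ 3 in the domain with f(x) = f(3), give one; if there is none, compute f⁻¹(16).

f(3) = 9 = (−3)^2 = f(−3) (since 2 is even), with 3 ≠ −3. So f is not injective.
For the follow-up, such an x exists: taking x = −3 ∈ ℝ gives f(−3) = 9 = f(3) with −3 ≠ 3.

-3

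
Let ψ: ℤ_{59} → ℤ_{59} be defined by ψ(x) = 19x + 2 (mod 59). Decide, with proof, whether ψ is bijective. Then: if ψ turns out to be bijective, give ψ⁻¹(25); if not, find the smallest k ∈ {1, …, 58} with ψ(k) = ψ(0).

54

Recall that injectivity means: for all s, t in the domain, ψ(s) = ψ(t) implies s = t.
Suppose ψ(s) = ψ(t) in ℤ_{59}. Then 19s + 2 ≡ 19t + 2 (mod 59), so 19(s − t) ≡ 0 (mod 59).
Since gcd(19, 59) = 1, 19 is invertible modulo 59, thus s − t ≡ 0 (mod 59), i.e. s = t.
We now compute 19⁻¹ mod 59 explicitly. Euclid's algorithm: 59 = 3·19 + 2, 19 = 9·2 + 1; back-substituting gives 1 = 28·19 − 9·59, so 19⁻¹ ≡ 28 (mod 59).
Then y ↦ 28(y − 2) is a two-sided inverse to ψ, so every y ∈ ℤ_{59} has a preimage.
Thus ψ is bijective.
Since ψ is bijective, we compute ψ⁻¹(25): solve 19x + 2 ≡ 25 (mod 59), i.e. 19x ≡ 23 (mod 59).
Multiplying by 19⁻¹ = 28 gives x ≡ 28·23 = 644 = 10·59 + 54 ≡ 54 (mod 59).
Check: ψ(54) = 19·54 + 2 = 1028 = 17·59 + 25 ≡ 25 (mod 59).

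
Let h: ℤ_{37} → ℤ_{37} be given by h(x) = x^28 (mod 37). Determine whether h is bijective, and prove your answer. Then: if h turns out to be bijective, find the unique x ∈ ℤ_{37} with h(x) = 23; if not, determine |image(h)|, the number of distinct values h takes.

10

h(1) = 1^28 = 1.
h(6): Repeated squaring mod 37: 6^1 ≡ 6, 6^2 ≡ 6² = 36, 6^4 ≡ 36² = 1296 ≡ 1, 6^8 ≡ 1² = 1, 6^16 ≡ 1² = 1. Since 28 = 16 + 8 + 4, 6^28 ≡ 1·1·1: 1·1 = 1, then 1·1 = 1. So 6^28 ≡ 1 (mod 37).
So h(1) = h(6) = 1 while 1 ≠ 6, therefore h is not injective, hence not bijective.
Since h is not bijective, we determine |image(h)|. Computing x^28 mod 37 for each x (by repeated squaring, reducing mod 37 at every step), the values h(0), h(1), …, h(36) are: 0, 1, 12, 34, 33, 7, 1, 7, 26, 9, 10, 26, 12, 33, 10, 16, 16, 9, 34, 34, 9, 16, 16, 10, 33, 12, 26, 10, 9, 26, 7, 1, 7, 33, 34, 12, 1.
The distinct values are {0, 1, 7, 9, 10, 12, 16, 26, 33, 34}; there are 10 of them.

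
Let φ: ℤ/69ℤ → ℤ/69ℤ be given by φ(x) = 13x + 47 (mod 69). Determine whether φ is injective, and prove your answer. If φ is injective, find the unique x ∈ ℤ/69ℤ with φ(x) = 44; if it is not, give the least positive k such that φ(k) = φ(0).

21

If φ(a) = φ(b), then 13a ≡ 13b (mod 69). Because gcd(13, 69) = 1, we may cancel 13 to get a ≡ b (mod 69).
So φ is injective.
We now compute 13⁻¹ mod 69 explicitly. Euclid's algorithm: 69 = 5·13 + 4, 13 = 3·4 + 1; back-substituting gives 1 = 16·13 − 3·69, so 13⁻¹ ≡ 16 (mod 69).
Since φ is injective, we compute φ⁻¹(44): solve 13x + 47 ≡ 44 (mod 69), i.e. 13x ≡ 66 (mod 69).
Multiplying by 13⁻¹ = 16 gives x ≡ 16·66 = 1056 = 15·69 + 21 ≡ 21 (mod 69).
Check: φ(21) = 13·21 + 47 = 320 = 4·69 + 44 ≡ 44 (mod 69).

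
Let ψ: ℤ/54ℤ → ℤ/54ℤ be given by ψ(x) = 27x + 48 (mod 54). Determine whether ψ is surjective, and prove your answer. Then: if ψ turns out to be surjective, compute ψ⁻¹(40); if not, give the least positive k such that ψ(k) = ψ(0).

2

By definition, surjectivity means every element of the codomain has a preimage under ψ.
Since gcd(27, 54) = 27, we have 27x ≡ 0 (mod 27) for all x, so ψ(x) ≡ 21 (mod 27).
But 0 ≢ 21 (mod 27), so 0 ∈ ℤ/54ℤ has no preimage. So ψ is not surjective.
Since ψ is not surjective, we find the least positive k with ψ(k) = ψ(0): this means 27k ≡ 0 (mod 54), i.e. 54 ∣ 27k. Since gcd(27, 54) = 27, dividing through by 27 this holds exactly when 2 ∣ k.
The smallest positive such k is 2.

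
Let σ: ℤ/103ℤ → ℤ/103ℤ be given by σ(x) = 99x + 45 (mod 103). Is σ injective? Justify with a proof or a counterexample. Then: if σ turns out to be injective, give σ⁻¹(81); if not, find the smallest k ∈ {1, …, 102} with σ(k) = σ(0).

By definition, σ is injective if σ(a) = σ(b) implies a = b.
If σ(a) = σ(b), then 99a ≡ 99b (mod 103). Because gcd(99, 103) = 1, we may cancel 99 to get a ≡ b (mod 103).
So σ is injective.
We now compute 99⁻¹ mod 103 explicitly. Euclid's algorithm: 103 = 1·99 + 4, 99 = 24·4 + 3, 4 = 1·3 + 1; back-substituting gives 1 = 77·99 − 74·103, so 99⁻¹ ≡ 77 (mod 103).
Since σ is injective, we compute σ⁻¹(81): solve 99x + 45 ≡ 81 (mod 103), i.e. 99x ≡ 36 (mod 103).
Multiplying by 99⁻¹ = 77 gives x ≡ 77·36 = 2772 = 26·103 + 94 ≡ 94 (mod 103).
Check: σ(94) = 99·94 + 45 = 9351 = 90·103 + 81 ≡ 81 (mod 103).

94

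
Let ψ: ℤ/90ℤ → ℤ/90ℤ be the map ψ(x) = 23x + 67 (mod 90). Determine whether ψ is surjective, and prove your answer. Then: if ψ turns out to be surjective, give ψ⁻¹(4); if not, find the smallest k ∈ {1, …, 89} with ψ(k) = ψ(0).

9

Recall: ψ is surjective if every y in the codomain equals ψ(x) for some x in the domain.
Since gcd(23, 90) = 1, 23 is invertible modulo 90. Euclid's algorithm: 90 = 3·23 + 21, 23 = 1·21 + 2, 21 = 10·2 + 1; back-substituting gives 1 = 47·23 − 12·90, so 23⁻¹ ≡ 47 (mod 90).
For any y ∈ ℤ/90ℤ, x = 47(y − 67) mod 90 satisfies ψ(x) = 23·47(y − 67) + 67 ≡ y (since 23·47 ≡ 1 mod 90). So every y has a preimage.
So ψ is surjective.
Since ψ is surjective, we compute ψ⁻¹(4): solve 23x + 67 ≡ 4 (mod 90), i.e. 23x ≡ 27 (mod 90).
Multiplying by 23⁻¹ = 47 gives x ≡ 47·27 = 1269 = 14·90 + 9 ≡ 9 (mod 90).
Check: ψ(9) = 23·9 + 67 = 274 = 3·90 + 4 ≡ 4 (mod 90).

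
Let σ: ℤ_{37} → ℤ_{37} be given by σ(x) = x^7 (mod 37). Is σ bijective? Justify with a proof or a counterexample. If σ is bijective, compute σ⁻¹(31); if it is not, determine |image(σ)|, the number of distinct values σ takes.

6

Since 37 is prime, the nonzero elements of ℤ_{37} form a cyclic group of order 36.
As gcd(7, 36) = 1, raising to the 7th power is a bijection on this group: if a^7 ≡ b^7 then (ab^{−1})^7 = 1, and the only element of order dividing gcd(7, 36) = 1 is 1, so a = b.
With σ(0) = 0 this makes σ injective on all of ℤ_{37}, hence bijective (finite equal-size domain and codomain). In particular σ is bijective.
Since σ is bijective, we find the preimage of 31. The inverse of x ↦ x^7 on (ℤ_{37})^× is x ↦ x^31, because 7·31 = 217 = 6·36 + 1 ≡ 1 (mod 36) and x^{36} = 1 for x ≠ 0 (Fermat). So σ⁻¹(31) = 31^31 mod 37.
Repeated squaring mod 37: 31^1 ≡ 31, 31^2 ≡ 31² = 961 ≡ 36, 31^4 ≡ 36² = 1296 ≡ 1, 31^8 ≡ 1² = 1, 31^16 ≡ 1² = 1. Since 31 = 16 + 8 + 4 + 2 + 1, 31^31 ≡ 1·1·1·36·31: 1·1 = 1, then 1·1 = 1, then 1·36 = 36, then 36·31 = 1116 ≡ 6. So 31^31 ≡ 6 (mod 37).
Hence σ⁻¹(31) = 6.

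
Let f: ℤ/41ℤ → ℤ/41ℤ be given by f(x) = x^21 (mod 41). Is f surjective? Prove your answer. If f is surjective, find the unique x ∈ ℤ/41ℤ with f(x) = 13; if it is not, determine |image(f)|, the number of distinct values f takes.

28

Since 41 is prime, the nonzero elements of ℤ/41ℤ form a cyclic group of order 40.
As gcd(21, 40) = 1, raising to the 21st power is a bijection on this group: if u^21 ≡ v^21 then (uv^{−1})^21 = 1, and the only element of order dividing gcd(21, 40) = 1 is 1, so u = v.
With f(0) = 0 this makes f injective on all of ℤ/41ℤ, hence bijective (finite equal-size domain and codomain). In particular f is surjective.
Since f is surjective, we find the preimage of 13. The inverse of x ↦ x^21 on (ℤ/41ℤ)^× is x ↦ x^21, because 21·21 = 441 = 11·40 + 1 ≡ 1 (mod 40) and x^{40} = 1 for x ≠ 0 (Fermat). So f⁻¹(13) = 13^21 mod 41.
Repeated squaring mod 41: 13^1 ≡ 13, 13^2 ≡ 13² = 169 ≡ 5, 13^4 ≡ 5² = 25, 13^8 ≡ 25² = 625 ≡ 10, 13^16 ≡ 10² = 100 ≡ 18. Since 21 = 16 + 4 + 1, 13^21 ≡ 18·25·13: 18·25 = 450 ≡ 40, then 40·13 = 520 ≡ 28. So 13^21 ≡ 28 (mod 41).
Hence f⁻¹(13) = 28.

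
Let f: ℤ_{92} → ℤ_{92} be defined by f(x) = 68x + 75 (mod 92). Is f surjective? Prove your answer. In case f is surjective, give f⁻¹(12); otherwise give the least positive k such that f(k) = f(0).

23

By definition, f is surjective if every y in the codomain equals f(x) for some x in the domain.
Since gcd(68, 92) = 4, we have 68x ≡ 0 (mod 4) for all x, so f(x) ≡ 3 (mod 4).
But 0 ≢ 3 (mod 4), so 0 ∈ ℤ_{92} has no preimage. Hence f is not surjective.
Since f is not surjective, we find the least positive k with f(k) = f(0): this means 68k ≡ 0 (mod 92), i.e. 92 ∣ 68k. Since gcd(68, 92) = 4, dividing through by 4 this holds exactly when 23 ∣ 17k, and as gcd(17, 23) = 1, exactly when 23 ∣ k.
The smallest positive such k is 23.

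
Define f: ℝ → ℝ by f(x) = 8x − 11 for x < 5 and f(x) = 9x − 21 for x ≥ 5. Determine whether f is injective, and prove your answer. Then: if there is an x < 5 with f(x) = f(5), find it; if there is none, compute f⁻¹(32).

Both pieces are strictly increasing (slopes 8 and 9), so each is injective on its own interval.
The left piece maps (−∞, 5) onto (−∞, 29); the right piece maps [5, ∞) onto [24, ∞).
These images overlap. In particular f(5) = 24 (right piece), and solving 8x − 11 = 24 on the left piece gives x = 35/8 < 5.
So f(35/8) = f(5) with 35/8 ≠ 5, and f is not injective. This x = 35/8 is the requested value below 5.

35/8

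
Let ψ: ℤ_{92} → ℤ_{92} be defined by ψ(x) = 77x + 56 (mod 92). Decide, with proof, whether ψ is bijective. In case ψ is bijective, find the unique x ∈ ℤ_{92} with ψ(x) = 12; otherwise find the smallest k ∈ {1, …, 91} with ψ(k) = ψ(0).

52

Recall: ψ is injective if ψ(a) = ψ(b) implies a = b.
Suppose ψ(a) = ψ(b) in ℤ_{92}. Then 77a + 56 ≡ 77b + 56 (mod 92), hence 77(a − b) ≡ 0 (mod 92).
Since gcd(77, 92) = 1, 77 is invertible modulo 92, therefore a − b ≡ 0 (mod 92), i.e. a = b.
We now compute 77⁻¹ mod 92 explicitly. Euclid's algorithm: 92 = 1·77 + 15, 77 = 5·15 + 2, 15 = 7·2 + 1; back-substituting gives 1 = 49·77 − 41·92, so 77⁻¹ ≡ 49 (mod 92).
For any y ∈ ℤ_{92}, x = 49(y − 56) mod 92 satisfies ψ(x) = 77·49(y − 56) + 56 ≡ y (since 77·49 ≡ 1 mod 92). So every y has a preimage.
Therefore ψ is bijective.
Since ψ is bijective, we find ψ⁻¹(12): we need 77x ≡ 12 − 56 ≡ 48 (mod 92). Using 77⁻¹ = 49: x ≡ 49·48 = 2352 = 25·92 + 52, so x = 52.
Check: ψ(52) = 77·52 + 56 = 4060 = 44·92 + 12 ≡ 12 (mod 92).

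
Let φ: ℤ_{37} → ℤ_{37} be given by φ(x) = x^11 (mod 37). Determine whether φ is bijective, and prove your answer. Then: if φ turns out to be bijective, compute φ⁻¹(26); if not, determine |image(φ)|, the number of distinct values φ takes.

10

Since 37 is prime, the nonzero elements of ℤ_{37} form a cyclic group of order 36.
As gcd(11, 36) = 1, raising to the 11th power is a bijection on this group: if u^11 ≡ v^11 then (uv^{−1})^11 = 1, and the only element of order dividing gcd(11, 36) = 1 is 1, so u = v.
With φ(0) = 0 this makes φ injective on all of ℤ_{37}, hence bijective (finite equal-size domain and codomain). In particular φ is bijective.
Since φ is bijective, we find the preimage of 26. The inverse of x ↦ x^11 on (ℤ_{37})^× is x ↦ x^23, because 11·23 = 253 = 7·36 + 1 ≡ 1 (mod 36) and x^{36} = 1 for x ≠ 0 (Fermat). So φ⁻¹(26) = 26^23 mod 37.
Repeated squaring mod 37: 26^1 ≡ 26, 26^2 ≡ 26² = 676 ≡ 10, 26^4 ≡ 10² = 100 ≡ 26, 26^8 ≡ 26² = 676 ≡ 10, 26^16 ≡ 10² = 100 ≡ 26. Since 23 = 16 + 4 + 2 + 1, 26^23 ≡ 26·26·10·26: 26·26 = 676 ≡ 10, then 10·10 = 100 ≡ 26, then 26·26 = 676 ≡ 10. So 26^23 ≡ 10 (mod 37).
Hence φ⁻¹(26) = 10.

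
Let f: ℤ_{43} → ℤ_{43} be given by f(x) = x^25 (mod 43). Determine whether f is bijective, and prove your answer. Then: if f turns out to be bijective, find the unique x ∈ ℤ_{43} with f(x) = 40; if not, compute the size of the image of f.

23

Since 43 is prime, the nonzero elements of ℤ_{43} form a cyclic group of order 42.
As gcd(25, 42) = 1, raising to the 25th power is a bijection on this group: if s^25 ≡ t^25 then (st^{−1})^25 = 1, and the only element of order dividing gcd(25, 42) = 1 is 1, so s = t.
With f(0) = 0 this makes f injective on all of ℤ_{43}, hence bijective (finite equal-size domain and codomain). In particular f is bijective.
Since f is bijective, we find the preimage of 40. The inverse of x ↦ x^25 on (ℤ_{43})^× is x ↦ x^37, because 25·37 = 925 = 22·42 + 1 ≡ 1 (mod 42) and x^{42} = 1 for x ≠ 0 (Fermat). So f⁻¹(40) = 40^37 mod 43.
Repeated squaring mod 43: 40^1 ≡ 40, 40^2 ≡ 40² = 1600 ≡ 9, 40^4 ≡ 9² = 81 ≡ 38, 40^8 ≡ 38² = 1444 ≡ 25, 40^16 ≡ 25² = 625 ≡ 23, 40^32 ≡ 23² = 529 ≡ 13. Since 37 = 32 + 4 + 1, 40^37 ≡ 13·38·40: 13·38 = 494 ≡ 21, then 21·40 = 840 ≡ 23. So 40^37 ≡ 23 (mod 43).
Hence f⁻¹(40) = 23.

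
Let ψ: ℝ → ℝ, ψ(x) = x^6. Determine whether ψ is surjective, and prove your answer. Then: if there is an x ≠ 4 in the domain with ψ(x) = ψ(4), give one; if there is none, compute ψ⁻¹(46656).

Since 6 is even, x^6 ≥ 0 for all x ∈ ℝ, so −1 ∈ ℝ has no preimage. Thus ψ is not surjective.
For the follow-up, such an x exists: taking x = −4 ∈ ℝ gives ψ(−4) = 4096 = ψ(4) with −4 ≠ 4.

-4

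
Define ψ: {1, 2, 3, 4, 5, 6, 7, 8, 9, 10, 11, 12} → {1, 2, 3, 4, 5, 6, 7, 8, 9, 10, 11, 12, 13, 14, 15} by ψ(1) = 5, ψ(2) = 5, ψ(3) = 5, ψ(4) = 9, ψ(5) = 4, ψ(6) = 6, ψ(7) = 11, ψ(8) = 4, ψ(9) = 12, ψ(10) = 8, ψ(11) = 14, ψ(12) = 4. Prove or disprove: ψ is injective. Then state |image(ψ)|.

8

ψ(1) = 5 = ψ(2) with 1 ≠ 2, so ψ is not injective.
The image of ψ is {4, 5, 6, 8, 9, 11, 12, 14}, which has 8 elements.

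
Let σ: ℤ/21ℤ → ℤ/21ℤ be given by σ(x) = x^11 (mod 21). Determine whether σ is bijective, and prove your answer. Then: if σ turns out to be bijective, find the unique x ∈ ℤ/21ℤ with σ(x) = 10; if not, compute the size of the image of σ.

19

Computing x^11 mod 21 for each x (by repeated squaring, reducing mod 21 at every step), the values σ(0), σ(1), …, σ(20) are: 0, 1, 11, 12, 16, 17, 6, 7, 8, 18, 19, 2, 3, 13, 14, 15, 4, 5, 9, 10, 20.
Every element of ℤ/21ℤ appears exactly once in this list, so σ is a bijection, and in particular bijective.
Since σ is bijective, we read off the preimage of 10 from the same table: σ(19) = 10, so σ⁻¹(10) = 19.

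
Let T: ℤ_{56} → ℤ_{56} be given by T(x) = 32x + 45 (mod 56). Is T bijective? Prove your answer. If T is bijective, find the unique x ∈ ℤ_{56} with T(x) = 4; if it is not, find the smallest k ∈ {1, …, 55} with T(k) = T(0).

7

We have gcd(32, 56) = 8 > 1. Taking x_1 = 0 and x_2 = 7: T(0) = 45 and T(7) = 32·7 + 45 = 269 ≡ 45 (mod 56).
So T(0) = T(7) while 0 ≠ 7, hence T is not injective, hence not bijective.
Since T is not bijective, we find the least positive k with T(k) = T(0): this means 32k ≡ 0 (mod 56), i.e. 56 ∣ 32k. Since gcd(32, 56) = 8, dividing through by 8 this holds exactly when 7 ∣ 4k, and as gcd(4, 7) = 1, exactly when 7 ∣ k.
The smallest positive such k is 7.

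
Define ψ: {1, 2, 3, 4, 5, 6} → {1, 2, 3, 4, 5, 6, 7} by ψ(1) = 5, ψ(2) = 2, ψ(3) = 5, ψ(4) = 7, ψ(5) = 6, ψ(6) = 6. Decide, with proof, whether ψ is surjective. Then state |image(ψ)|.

4

No element maps to 1, so ψ is not surjective.
The image of ψ is {2, 5, 6, 7}, which has 4 elements.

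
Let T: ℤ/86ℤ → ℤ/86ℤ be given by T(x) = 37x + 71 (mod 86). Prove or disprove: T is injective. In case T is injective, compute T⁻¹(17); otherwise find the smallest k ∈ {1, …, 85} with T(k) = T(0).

52

Suppose T(s) = T(t) in ℤ/86ℤ. Then 37s + 71 ≡ 37t + 71 (mod 86), hence 37(s − t) ≡ 0 (mod 86).
Since gcd(37, 86) = 1, 37 is invertible modulo 86, hence s − t ≡ 0 (mod 86), i.e. s = t.
Therefore T is injective.
We now compute 37⁻¹ mod 86 explicitly. Euclid's algorithm: 86 = 2·37 + 12, 37 = 3·12 + 1; back-substituting gives 1 = 7·37 − 3·86, so 37⁻¹ ≡ 7 (mod 86).
Since T is injective, we compute T⁻¹(17): solve 37x + 71 ≡ 17 (mod 86), i.e. 37x ≡ 32 (mod 86).
Multiplying by 37⁻¹ = 7 gives x ≡ 7·32 = 224 = 2·86 + 52 ≡ 52 (mod 86).
Check: T(52) = 37·52 + 71 = 1995 = 23·86 + 17 ≡ 17 (mod 86).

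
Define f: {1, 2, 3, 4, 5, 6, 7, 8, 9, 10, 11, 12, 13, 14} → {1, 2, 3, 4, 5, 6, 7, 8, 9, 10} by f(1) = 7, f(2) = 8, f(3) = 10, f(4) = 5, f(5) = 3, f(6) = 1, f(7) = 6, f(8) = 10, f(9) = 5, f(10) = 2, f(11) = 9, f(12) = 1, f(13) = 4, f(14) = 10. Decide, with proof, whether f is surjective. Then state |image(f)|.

Every element of the codomain has a preimage: 1 = f(6), 2 = f(10), 3 = f(5), 4 = f(13), 5 = f(4), 6 = f(7), 7 = f(1), 8 = f(2), 9 = f(11), 10 = f(3).
Hence f is surjective.
The image of f is {1, 2, 3, 4, 5, 6, 7, 8, 9, 10}, which has 10 elements.

10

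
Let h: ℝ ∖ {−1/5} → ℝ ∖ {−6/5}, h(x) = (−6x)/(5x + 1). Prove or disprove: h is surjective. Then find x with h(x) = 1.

For any y ≠ −6/5, solving y(5x + 1) = −6x for x gives a well-defined x ≠ −1/5. So h is surjective.
Solving h(x) = 1: cross-multiplying gives −6x = 1(5x + 1), which rearranges to −11x = 1, so x = −1/11.

-1/11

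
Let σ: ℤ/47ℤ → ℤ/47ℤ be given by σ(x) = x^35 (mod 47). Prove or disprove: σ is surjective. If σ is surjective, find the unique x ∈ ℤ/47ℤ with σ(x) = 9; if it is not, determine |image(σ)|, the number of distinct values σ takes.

34

Since 47 is prime, the nonzero elements of ℤ/47ℤ form a cyclic group of order 46.
As gcd(35, 46) = 1, raising to the 35th power is a bijection on this group: if s^35 ≡ t^35 then (st^{−1})^35 = 1, and the only element of order dividing gcd(35, 46) = 1 is 1, so s = t.
With σ(0) = 0 this makes σ injective on all of ℤ/47ℤ, hence bijective (finite equal-size domain and codomain). In particular σ is surjective.
Since σ is surjective, we find the preimage of 9. The inverse of x ↦ x^35 on (ℤ/47ℤ)^× is x ↦ x^25, because 35·25 = 875 = 19·46 + 1 ≡ 1 (mod 46) and x^{46} = 1 for x ≠ 0 (Fermat). So σ⁻¹(9) = 9^25 mod 47.
Repeated squaring mod 47: 9^1 ≡ 9, 9^2 ≡ 9² = 81 ≡ 34, 9^4 ≡ 34² = 1156 ≡ 28, 9^8 ≡ 28² = 784 ≡ 32, 9^16 ≡ 32² = 1024 ≡ 37. Since 25 = 16 + 8 + 1, 9^25 ≡ 37·32·9: 37·32 = 1184 ≡ 9, then 9·9 = 81 ≡ 34. So 9^25 ≡ 34 (mod 47).
Hence σ⁻¹(9) = 34.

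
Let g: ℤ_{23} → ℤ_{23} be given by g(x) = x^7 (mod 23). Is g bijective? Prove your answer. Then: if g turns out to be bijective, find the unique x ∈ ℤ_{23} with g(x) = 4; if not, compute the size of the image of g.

Since 23 is prime, the nonzero elements of ℤ_{23} form a cyclic group of order 22.
As gcd(7, 22) = 1, raising to the 7th power is a bijection on this group: if x_1^7 ≡ x_2^7 then (x_1x_2^{−1})^7 = 1, and the only element of order dividing gcd(7, 22) = 1 is 1, so x_1 = x_2.
With g(0) = 0 this makes g injective on all of ℤ_{23}, hence bijective (finite equal-size domain and codomain). In particular g is bijective.
Since g is bijective, we find the preimage of 4. The inverse of x ↦ x^7 on (ℤ_{23})^× is x ↦ x^19, because 7·19 = 133 = 6·22 + 1 ≡ 1 (mod 22) and x^{22} = 1 for x ≠ 0 (Fermat). So g⁻¹(4) = 4^19 mod 23.
Repeated squaring mod 23: 4^1 ≡ 4, 4^2 ≡ 4² = 16, 4^4 ≡ 16² = 256 ≡ 3, 4^8 ≡ 3² = 9, 4^16 ≡ 9² = 81 ≡ 12. Since 19 = 16 + 2 + 1, 4^19 ≡ 12·16·4: 12·16 = 192 ≡ 8, then 8·4 = 32 ≡ 9. So 4^19 ≡ 9 (mod 23).
Hence g⁻¹(4) = 9.

9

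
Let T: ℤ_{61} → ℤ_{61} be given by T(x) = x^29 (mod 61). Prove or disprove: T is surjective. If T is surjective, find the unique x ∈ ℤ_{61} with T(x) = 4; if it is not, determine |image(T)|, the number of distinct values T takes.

46

Since 61 is prime, the nonzero elements of ℤ_{61} form a cyclic group of order 60.
As gcd(29, 60) = 1, raising to the 29th power is a bijection on this group: if a^29 ≡ b^29 then (ab^{−1})^29 = 1, and the only element of order dividing gcd(29, 60) = 1 is 1, so a = b.
With T(0) = 0 this makes T injective on all of ℤ_{61}, hence bijective (finite equal-size domain and codomain). In particular T is surjective.
Since T is surjective, we find the preimage of 4. The inverse of x ↦ x^29 on (ℤ_{61})^× is x ↦ x^29, because 29·29 = 841 = 14·60 + 1 ≡ 1 (mod 60) and x^{60} = 1 for x ≠ 0 (Fermat). So T⁻¹(4) = 4^29 mod 61.
Repeated squaring mod 61: 4^1 ≡ 4, 4^2 ≡ 4² = 16, 4^4 ≡ 16² = 256 ≡ 12, 4^8 ≡ 12² = 144 ≡ 22, 4^16 ≡ 22² = 484 ≡ 57. Since 29 = 16 + 8 + 4 + 1, 4^29 ≡ 57·22·12·4: 57·22 = 1254 ≡ 34, then 34·12 = 408 ≡ 42, then 42·4 = 168 ≡ 46. So 4^29 ≡ 46 (mod 61).
Hence T⁻¹(4) = 46.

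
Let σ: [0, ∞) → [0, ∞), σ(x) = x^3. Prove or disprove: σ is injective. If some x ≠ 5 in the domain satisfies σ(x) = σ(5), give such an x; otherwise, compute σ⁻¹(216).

6

On [0, ∞), x ↦ x^3 is strictly increasing, so σ(a) = σ(b) forces a = b. Thus σ is injective.
Since x ↦ x^3 is strictly increasing on [0, ∞), it is injective there, so no x ≠ 5 in the domain has σ(x) = σ(5). We therefore compute σ⁻¹(216) = 216^{1/3} = 6 (indeed 6^3 = 216).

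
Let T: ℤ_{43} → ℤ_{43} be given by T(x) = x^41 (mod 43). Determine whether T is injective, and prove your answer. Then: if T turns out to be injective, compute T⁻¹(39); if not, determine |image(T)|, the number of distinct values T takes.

32

Since 43 is prime, the nonzero elements of ℤ_{43} form a cyclic group of order 42.
As gcd(41, 42) = 1, raising to the 41st power is a bijection on this group: if x_1^41 ≡ x_2^41 then (x_1x_2^{−1})^41 = 1, and the only element of order dividing gcd(41, 42) = 1 is 1, so x_1 = x_2.
With T(0) = 0 this makes T injective on all of ℤ_{43}, hence bijective (finite equal-size domain and codomain). In particular T is injective.
Since T is injective, we find the preimage of 39. The inverse of x ↦ x^41 on (ℤ_{43})^× is x ↦ x^41, because 41·41 = 1681 = 40·42 + 1 ≡ 1 (mod 42) and x^{42} = 1 for x ≠ 0 (Fermat). So T⁻¹(39) = 39^41 mod 43.
Repeated squaring mod 43: 39^1 ≡ 39, 39^2 ≡ 39² = 1521 ≡ 16, 39^4 ≡ 16² = 256 ≡ 41, 39^8 ≡ 41² = 1681 ≡ 4, 39^16 ≡ 4² = 16, 39^32 ≡ 16² = 256 ≡ 41. Since 41 = 32 + 8 + 1, 39^41 ≡ 41·4·39: 41·4 = 164 ≡ 35, then 35·39 = 1365 ≡ 32. So 39^41 ≡ 32 (mod 43).
Hence T⁻¹(39) = 32.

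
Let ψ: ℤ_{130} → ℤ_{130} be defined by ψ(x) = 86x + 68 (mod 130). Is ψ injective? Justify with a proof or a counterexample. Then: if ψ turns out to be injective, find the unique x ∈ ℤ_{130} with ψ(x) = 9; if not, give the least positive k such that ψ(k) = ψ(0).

65

Recall: ψ is injective if ψ(u) = ψ(v) implies u = v.
We have gcd(86, 130) = 2 > 1. Taking u = 0 and v = 65: ψ(0) = 68 and ψ(65) = 86·65 + 68 = 5658 ≡ 68 (mod 130).
So ψ(0) = ψ(65) while 0 ≠ 65, thus ψ is not injective.
Since ψ is not injective, we find the least positive k with ψ(k) = ψ(0): this means 86k ≡ 0 (mod 130), i.e. 130 ∣ 86k. Since gcd(86, 130) = 2, dividing through by 2 this holds exactly when 65 ∣ 43k, and as gcd(43, 65) = 1, exactly when 65 ∣ k.
The smallest positive such k is 65.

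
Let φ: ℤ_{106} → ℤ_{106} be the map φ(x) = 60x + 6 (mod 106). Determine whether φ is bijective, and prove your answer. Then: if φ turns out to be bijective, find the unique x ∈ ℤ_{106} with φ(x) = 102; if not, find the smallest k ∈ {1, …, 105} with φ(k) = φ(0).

53

We have gcd(60, 106) = 2 > 1. Taking x_1 = 0 and x_2 = 53: φ(0) = 6 and φ(53) = 60·53 + 6 = 3186 ≡ 6 (mod 106).
So φ(0) = φ(53) while 0 ≠ 53, thus φ is not injective, hence not bijective.
Since φ is not bijective, we find the least positive k with φ(k) = φ(0): this means 60k ≡ 0 (mod 106), i.e. 106 ∣ 60k. Since gcd(60, 106) = 2, dividing through by 2 this holds exactly when 53 ∣ 30k, and as gcd(30, 53) = 1, exactly when 53 ∣ k.
The smallest positive such k is 53.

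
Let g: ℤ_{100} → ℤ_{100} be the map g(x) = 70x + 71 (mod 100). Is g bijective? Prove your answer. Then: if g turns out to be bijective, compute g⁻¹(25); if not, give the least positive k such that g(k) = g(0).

10

We have gcd(70, 100) = 10 > 1. Taking x_1 = 0 and x_2 = 10: g(0) = 71 and g(10) = 70·10 + 71 = 771 ≡ 71 (mod 100).
So g(0) = g(10) while 0 ≠ 10, hence g is not injective, hence not bijective.
Since g is not bijective, we find the least positive k with g(k) = g(0): this means 70k ≡ 0 (mod 100), i.e. 100 ∣ 70k. Since gcd(70, 100) = 10, dividing through by 10 this holds exactly when 10 ∣ 7k, and as gcd(7, 10) = 1, exactly when 10 ∣ k.
The smallest positive such k is 10.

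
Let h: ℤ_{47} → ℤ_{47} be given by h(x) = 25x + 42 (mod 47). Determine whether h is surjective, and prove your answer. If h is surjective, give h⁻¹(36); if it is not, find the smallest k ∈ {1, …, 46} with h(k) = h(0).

By definition, h is surjective if every y in the codomain equals h(x) for some x in the domain.
Since gcd(25, 47) = 1, 25 is invertible modulo 47. Euclid's algorithm: 47 = 1·25 + 22, 25 = 1·22 + 3, 22 = 7·3 + 1; back-substituting gives 1 = 32·25 − 17·47, so 25⁻¹ ≡ 32 (mod 47).
Then y ↦ 32(y − 42) is a two-sided inverse to h, so every y ∈ ℤ_{47} has a preimage.
Thus h is surjective.
Since h is surjective, we find h⁻¹(36): we need 25x ≡ 36 − 42 ≡ 41 (mod 47). Using 25⁻¹ = 32: x ≡ 32·41 = 1312 = 27·47 + 43, so x = 43.
Check: h(43) = 25·43 + 42 = 1117 = 23·47 + 36 ≡ 36 (mod 47).

43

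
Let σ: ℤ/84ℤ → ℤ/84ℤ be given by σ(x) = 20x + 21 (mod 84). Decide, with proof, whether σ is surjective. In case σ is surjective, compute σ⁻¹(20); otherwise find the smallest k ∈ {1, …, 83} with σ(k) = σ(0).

Since gcd(20, 84) = 4, we have 20x ≡ 0 (mod 4) for all x, so σ(x) ≡ 1 (mod 4).
But 0 ≢ 1 (mod 4), so 0 ∈ ℤ/84ℤ has no preimage. So σ is not surjective.
Since σ is not surjective, we find the least positive k with σ(k) = σ(0): this means 20k ≡ 0 (mod 84), i.e. 84 ∣ 20k. Since gcd(20, 84) = 4, dividing through by 4 this holds exactly when 21 ∣ 5k, and as gcd(5, 21) = 1, exactly when 21 ∣ k.
The smallest positive such k is 21.

21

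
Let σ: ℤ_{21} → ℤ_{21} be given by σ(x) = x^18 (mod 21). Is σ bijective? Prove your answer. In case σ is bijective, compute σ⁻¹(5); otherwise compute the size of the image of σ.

4

σ(1) = 1^18 = 1.
σ(2): Repeated squaring mod 21: 2^1 ≡ 2, 2^2 ≡ 2² = 4, 2^4 ≡ 4² = 16, 2^8 ≡ 16² = 256 ≡ 4, 2^16 ≡ 4² = 16. Since 18 = 16 + 2, 2^18 ≡ 16·4: 16·4 = 64 ≡ 1. So 2^18 ≡ 1 (mod 21).
So σ(1) = σ(2) = 1 while 1 ≠ 2, thus σ is not injective, hence not bijective.
Since σ is not bijective, we determine |image(σ)|. Computing x^18 mod 21 for each x (by repeated squaring, reducing mod 21 at every step), the values σ(0), σ(1), …, σ(20) are: 0, 1, 1, 15, 1, 1, 15, 7, 1, 15, 1, 1, 15, 1, 7, 15, 1, 1, 15, 1, 1.
The distinct values are {0, 1, 7, 15}; there are 4 of them.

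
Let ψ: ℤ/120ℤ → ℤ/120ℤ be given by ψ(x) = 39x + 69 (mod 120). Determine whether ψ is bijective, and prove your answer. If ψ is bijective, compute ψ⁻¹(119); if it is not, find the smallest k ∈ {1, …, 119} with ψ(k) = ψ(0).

We have gcd(39, 120) = 3 > 1. Taking x_1 = 0 and x_2 = 40: ψ(0) = 69 and ψ(40) = 39·40 + 69 = 1629 ≡ 69 (mod 120).
So ψ(0) = ψ(40) while 0 ≠ 40, therefore ψ is not injective, hence not bijective.
Since ψ is not bijective, we find the least positive k with ψ(k) = ψ(0): this means 39k ≡ 0 (mod 120), i.e. 120 ∣ 39k. Since gcd(39, 120) = 3, dividing through by 3 this holds exactly when 40 ∣ 13k, and as gcd(13, 40) = 1, exactly when 40 ∣ k.
The smallest positive such k is 40.

40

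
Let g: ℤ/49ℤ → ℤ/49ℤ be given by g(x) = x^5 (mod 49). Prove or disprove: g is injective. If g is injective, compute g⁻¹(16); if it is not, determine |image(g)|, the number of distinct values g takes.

43

g(0) = 0^5 = 0.
g(7): Repeated squaring mod 49: 7^1 ≡ 7, 7^2 ≡ 7² = 49 ≡ 0, 7^4 ≡ 0² = 0. Since 5 = 4 + 1, 7^5 ≡ 0·7: 0·7 = 0. So 7^5 ≡ 0 (mod 49).
So g(0) = g(7) = 0 while 0 ≠ 7, therefore g is not injective.
Since g is not injective, we determine |image(g)|. Computing x^5 mod 49 for each x (by repeated squaring, reducing mod 49 at every step), the values g(0), g(1), …, g(48) are: 0, 1, 32, 47, 44, 38, 34, 0, 36, 4, 40, 37, 10, 20, 0, 22, 25, 33, 30, 31, 6, 0, 8, 46, 26, 23, 3, 41, 0, 43, 18, 19, 16, 24, 27, 0, 29, 39, 12, 9, 45, 13, 0, 15, 11, 5, 2, 17, 48.
The distinct values are {0, 1, 2, 3, 4, 5, 6, 8, 9, 10, 11, 12, 13, 15, 16, 17, 18, 19, 20, 22, 23, 24, 25, 26, 27, 29, 30, 31, 32, 33, 34, 36, 37, 38, 39, 40, 41, 43, 44, 45, 46, 47, 48}; there are 43 of them.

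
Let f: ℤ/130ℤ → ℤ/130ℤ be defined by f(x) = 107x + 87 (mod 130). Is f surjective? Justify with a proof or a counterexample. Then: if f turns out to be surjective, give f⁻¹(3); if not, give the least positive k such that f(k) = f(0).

128

Recall that f is surjective if every y in the codomain equals f(x) for some x in the domain.
Since gcd(107, 130) = 1, 107 is invertible modulo 130. Euclid's algorithm: 130 = 1·107 + 23, 107 = 4·23 + 15, 23 = 1·15 + 8, 15 = 1·8 + 7, 8 = 1·7 + 1; back-substituting gives 1 = 113·107 − 93·130, so 107⁻¹ ≡ 113 (mod 130).
For any y ∈ ℤ/130ℤ, x = 113(y − 87) mod 130 satisfies f(x) = 107·113(y − 87) + 87 ≡ y (since 107·113 ≡ 1 mod 130). So every y has a preimage.
So f is surjective.
Since f is surjective, we compute f⁻¹(3): solve 107x + 87 ≡ 3 (mod 130), i.e. 107x ≡ 46 (mod 130).
Multiplying by 107⁻¹ = 113 gives x ≡ 113·46 = 5198 = 39·130 + 128 ≡ 128 (mod 130).
Check: f(128) = 107·128 + 87 = 13783 = 106·130 + 3 ≡ 3 (mod 130).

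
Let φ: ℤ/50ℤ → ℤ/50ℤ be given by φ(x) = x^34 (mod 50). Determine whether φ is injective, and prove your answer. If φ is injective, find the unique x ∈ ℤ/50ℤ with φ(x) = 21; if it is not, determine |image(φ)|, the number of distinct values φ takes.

22

φ(0) = 0^34 = 0.
φ(10): Repeated squaring mod 50: 10^1 ≡ 10, 10^2 ≡ 10² = 100 ≡ 0, 10^4 ≡ 0² = 0, 10^8 ≡ 0² = 0, 10^16 ≡ 0² = 0, 10^32 ≡ 0² = 0. Since 34 = 32 + 2, 10^34 ≡ 0·0: 0·0 = 0. So 10^34 ≡ 0 (mod 50).
So φ(0) = φ(10) = 0 while 0 ≠ 10, therefore φ is not injective.
Since φ is not injective, we determine |image(φ)|. Computing x^34 mod 50 for each x (by repeated squaring, reducing mod 50 at every step), the values φ(0), φ(1), …, φ(49) are: 0, 1, 34, 19, 6, 25, 46, 49, 4, 11, 0, 41, 14, 39, 16, 25, 36, 29, 24, 21, 0, 31, 44, 9, 26, 25, 26, 9, 44, 31, 0, 21, 24, 29, 36, 25, 16, 39, 14, 41, 0, 11, 4, 49, 46, 25, 6, 19, 34, 1.
The distinct values are {0, 1, 4, 6, 9, 11, 14, 16, 19, 21, 24, 25, 26, 29, 31, 34, 36, 39, 41, 44, 46, 49}; there are 22 of them.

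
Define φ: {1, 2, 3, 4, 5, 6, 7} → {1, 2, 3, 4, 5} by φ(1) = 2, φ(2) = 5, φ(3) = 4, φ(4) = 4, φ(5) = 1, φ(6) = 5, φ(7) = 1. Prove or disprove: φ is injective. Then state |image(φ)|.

4

φ(3) = 4 = φ(4) with 3 ≠ 4, so φ is not injective.
The image of φ is {1, 2, 4, 5}, which has 4 elements.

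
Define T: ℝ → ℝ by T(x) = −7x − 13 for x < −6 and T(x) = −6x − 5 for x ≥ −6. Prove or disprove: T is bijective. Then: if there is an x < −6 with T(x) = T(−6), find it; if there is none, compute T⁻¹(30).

-44/7

Both pieces are strictly decreasing (slopes −7 and −6), so each is injective on its own interval.
The left piece maps (−∞, −6) onto (29, ∞); the right piece maps [−6, ∞) onto (−∞, 31].
These images overlap. In particular T(−6) = 31 (right piece), and solving −7x − 13 = 31 on the left piece gives x = −44/7 < −6.
So T(−44/7) = T(−6) with −44/7 ≠ −6, and T is not injective, hence not bijective. This x = −44/7 is the requested value below −6.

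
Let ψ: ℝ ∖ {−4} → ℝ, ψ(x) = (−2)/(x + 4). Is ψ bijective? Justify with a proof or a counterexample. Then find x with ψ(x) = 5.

-22/5

If ψ(x) = 0, cross-multiplying gives 1(−2) = 0(x + 4), which simplifies to −2 = 0 — false.  So 0 has no preimage and ψ is not surjective.
Hence ψ is not bijective.
Solving ψ(x) = 5: cross-multiplying gives −2 = 5(x + 4), which rearranges to −5x = 22, so x = −22/5.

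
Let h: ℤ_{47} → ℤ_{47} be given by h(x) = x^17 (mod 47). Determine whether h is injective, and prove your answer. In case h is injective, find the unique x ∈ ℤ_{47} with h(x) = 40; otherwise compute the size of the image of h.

35

Since 47 is prime, the nonzero elements of ℤ_{47} form a cyclic group of order 46.
As gcd(17, 46) = 1, raising to the 17th power is a bijection on this group: if a^17 ≡ b^17 then (ab^{−1})^17 = 1, and the only element of order dividing gcd(17, 46) = 1 is 1, so a = b.
With h(0) = 0 this makes h injective on all of ℤ_{47}, hence bijective (finite equal-size domain and codomain). In particular h is injective.
Since h is injective, we find the preimage of 40. The inverse of x ↦ x^17 on (ℤ_{47})^× is x ↦ x^19, because 17·19 = 323 = 7·46 + 1 ≡ 1 (mod 46) and x^{46} = 1 for x ≠ 0 (Fermat). So h⁻¹(40) = 40^19 mod 47.
Repeated squaring mod 47: 40^1 ≡ 40, 40^2 ≡ 40² = 1600 ≡ 2, 40^4 ≡ 2² = 4, 40^8 ≡ 4² = 16, 40^16 ≡ 16² = 256 ≡ 21. Since 19 = 16 + 2 + 1, 40^19 ≡ 21·2·40: 21·2 = 42, then 42·40 = 1680 ≡ 35. So 40^19 ≡ 35 (mod 47).
Hence h⁻¹(40) = 35.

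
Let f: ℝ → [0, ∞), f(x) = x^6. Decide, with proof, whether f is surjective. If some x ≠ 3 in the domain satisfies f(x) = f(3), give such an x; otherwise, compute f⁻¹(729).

For any y ∈ [0, ∞), x = y^{1/6} ∈ ℝ satisfies x^6 = y, so f is surjective.
For the follow-up, such an x exists: taking x = −3 ∈ ℝ gives f(−3) = 729 = f(3) with −3 ≠ 3.

-3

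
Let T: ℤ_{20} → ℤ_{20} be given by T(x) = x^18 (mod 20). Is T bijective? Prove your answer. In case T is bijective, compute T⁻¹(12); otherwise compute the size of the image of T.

6

T(4): Repeated squaring mod 20: 4^1 ≡ 4, 4^2 ≡ 4² = 16, 4^4 ≡ 16² = 256 ≡ 16, 4^8 ≡ 16² = 256 ≡ 16, 4^16 ≡ 16² = 256 ≡ 16. Since 18 = 16 + 2, 4^18 ≡ 16·16: 16·16 = 256 ≡ 16. So 4^18 ≡ 16 (mod 20).
T(6): Repeated squaring mod 20: 6^1 ≡ 6, 6^2 ≡ 6² = 36 ≡ 16, 6^4 ≡ 16² = 256 ≡ 16, 6^8 ≡ 16² = 256 ≡ 16, 6^16 ≡ 16² = 256 ≡ 16. Since 18 = 16 + 2, 6^18 ≡ 16·16: 16·16 = 256 ≡ 16. So 6^18 ≡ 16 (mod 20).
So T(4) = T(6) = 16 while 4 ≠ 6, so T is not injective, hence not bijective.
Since T is not bijective, we determine |image(T)|. Computing x^18 mod 20 for each x (by repeated squaring, reducing mod 20 at every step), the values T(0), T(1), …, T(19) are: 0, 1, 4, 9, 16, 5, 16, 9, 4, 1, 0, 1, 4, 9, 16, 5, 16, 9, 4, 1.
The distinct values are {0, 1, 4, 5, 9, 16}; there are 6 of them.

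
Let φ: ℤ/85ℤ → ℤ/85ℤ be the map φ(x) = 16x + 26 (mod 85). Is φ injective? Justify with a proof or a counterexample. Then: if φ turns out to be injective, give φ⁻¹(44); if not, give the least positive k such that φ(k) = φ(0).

If φ(s) = φ(t), then 16s ≡ 16t (mod 85). Because gcd(16, 85) = 1, we may cancel 16 to get s ≡ t (mod 85).
Therefore φ is injective.
We now compute 16⁻¹ mod 85 explicitly. Euclid's algorithm: 85 = 5·16 + 5, 16 = 3·5 + 1; back-substituting gives 1 = 16·16 − 3·85, so 16⁻¹ ≡ 16 (mod 85).
Since φ is injective, we find φ⁻¹(44): we need 16x ≡ 44 − 26 ≡ 18 (mod 85). Using 16⁻¹ = 16: x ≡ 16·18 = 288 = 3·85 + 33, so x = 33.
Check: φ(33) = 16·33 + 26 = 554 = 6·85 + 44 ≡ 44 (mod 85).

33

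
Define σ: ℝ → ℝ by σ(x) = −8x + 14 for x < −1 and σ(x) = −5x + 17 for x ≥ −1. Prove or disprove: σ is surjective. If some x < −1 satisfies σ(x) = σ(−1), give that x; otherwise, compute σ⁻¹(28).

Both pieces are strictly decreasing (slopes −8 and −5), so each is injective on its own interval.
The left piece maps (−∞, −1) onto (22, ∞); the right piece maps [−1, ∞) onto (−∞, 22].
These images together cover ℝ, so σ is surjective.
Because the two images are disjoint, no x < −1 has σ(x) = σ(−1), so we compute σ⁻¹(28): 28 lies in (22, ∞), so solve −8x + 14 = 28: x = (28 − 14)/(−8) = −7/4.

-7/4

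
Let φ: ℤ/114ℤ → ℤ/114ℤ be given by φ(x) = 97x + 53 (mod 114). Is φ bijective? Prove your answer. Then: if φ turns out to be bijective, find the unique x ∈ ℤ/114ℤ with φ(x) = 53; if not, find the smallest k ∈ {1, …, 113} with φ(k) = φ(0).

0

Suppose φ(s) = φ(t) in ℤ/114ℤ. Then 97s + 53 ≡ 97t + 53 (mod 114), hence 97(s − t) ≡ 0 (mod 114).
Since gcd(97, 114) = 1, 97 is invertible modulo 114, therefore s − t ≡ 0 (mod 114), i.e. s = t.
We now compute 97⁻¹ mod 114 explicitly. Euclid's algorithm: 114 = 1·97 + 17, 97 = 5·17 + 12, 17 = 1·12 + 5, 12 = 2·5 + 2, 5 = 2·2 + 1; back-substituting gives 1 = 67·97 − 57·114, so 97⁻¹ ≡ 67 (mod 114).
Then y ↦ 67(y − 53) is a two-sided inverse to φ, so every y ∈ ℤ/114ℤ has a preimage.
Hence φ is bijective.
Since φ is bijective, we find φ⁻¹(53): we need 97x ≡ 53 − 53 ≡ 0 (mod 114). Using 97⁻¹ = 67: x ≡ 67·0 = 0, so x = 0.
Check: φ(0) = 97·0 + 53 = 53 ≡ 53 (mod 114).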